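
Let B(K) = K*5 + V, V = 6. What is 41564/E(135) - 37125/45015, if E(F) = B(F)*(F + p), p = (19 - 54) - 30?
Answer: 3375157/71528835 ≈ 0.047186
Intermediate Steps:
p = -65 (p = -35 - 30 = -65)
B(K) = 6 + 5*K (B(K) = K*5 + 6 = 5*K + 6 = 6 + 5*K)
E(F) = (-65 + F)*(6 + 5*F) (E(F) = (6 + 5*F)*(F - 65) = (6 + 5*F)*(-65 + F) = (-65 + F)*(6 + 5*F))
41564/E(135) - 37125/45015 = 41564/(((-65 + 135)*(6 + 5*135))) - 37125/45015 = 41564/((70*(6 + 675))) - 37125*1/45015 = 41564/((70*681)) - 2475/3001 = 41564/47670 - 2475/3001 = 41564*(1/47670) - 2475/3001 = 20782/23835 - 2475/3001 = 3375157/71528835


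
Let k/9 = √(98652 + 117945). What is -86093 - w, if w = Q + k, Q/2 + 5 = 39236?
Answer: -164555 - 9*√216597 ≈ -1.6874e+5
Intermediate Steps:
Q = 78462 (Q = -10 + 2*39236 = -10 + 78472 = 78462)
k = 9*√216597 (k = 9*√(98652 + 117945) = 9*√216597 ≈ 4188.6)
w = 78462 + 9*√216597 ≈ 82651.
-86093 - w = -86093 - (78462 + 9*√216597) = -86093 + (-78462 - 9*√216597) = -164555 - 9*√216597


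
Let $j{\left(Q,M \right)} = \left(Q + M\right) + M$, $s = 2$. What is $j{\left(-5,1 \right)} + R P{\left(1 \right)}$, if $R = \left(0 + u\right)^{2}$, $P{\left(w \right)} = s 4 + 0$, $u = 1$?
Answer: $5$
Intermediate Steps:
$P{\left(w \right)} = 8$ ($P{\left(w \right)} = 2 \cdot 4 + 0 = 8 + 0 = 8$)
$R = 1$ ($R = \left(0 + 1\right)^{2} = 1^{2} = 1$)
$j{\left(Q,M \right)} = Q + 2 M$ ($j{\left(Q,M \right)} = \left(M + Q\right) + M = Q + 2 M$)
$j{\left(-5,1 \right)} + R P{\left(1 \right)} = \left(-5 + 2 \cdot 1\right) + 1 \cdot 8 = \left(-5 + 2\right) + 8 = -3 + 8 = 5$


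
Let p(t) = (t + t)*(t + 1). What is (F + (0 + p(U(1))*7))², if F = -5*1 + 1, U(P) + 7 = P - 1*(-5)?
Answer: 16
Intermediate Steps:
U(P) = -2 + P (U(P) = -7 + (P - 1*(-5)) = -7 + (P + 5) = -7 + (5 + P) = -2 + P)
p(t) = 2*t*(1 + t) (p(t) = (2*t)*(1 + t) = 2*t*(1 + t))
F = -4 (F = -5 + 1 = -4)
(F + (0 + p(U(1))*7))² = (-4 + (0 + (2*(-2 + 1)*(1 + (-2 + 1)))*7))² = (-4 + (0 + (2*(-1)*(1 - 1))*7))² = (-4 + (0 + (2*(-1)*0)*7))² = (-4 + (0 + 0*7))² = (-4 + (0 + 0))² = (-4 + 0)² = (-4)² = 16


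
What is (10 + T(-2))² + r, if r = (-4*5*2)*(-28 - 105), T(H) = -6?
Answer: 5336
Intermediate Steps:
r = 5320 (r = -20*2*(-133) = -40*(-133) = 5320)
(10 + T(-2))² + r = (10 - 6)² + 5320 = 4² + 5320 = 16 + 5320 = 5336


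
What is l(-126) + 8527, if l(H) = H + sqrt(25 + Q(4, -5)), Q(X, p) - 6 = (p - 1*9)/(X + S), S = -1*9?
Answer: 8401 + 13*sqrt(5)/5 ≈ 8406.8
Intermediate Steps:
S = -9
Q(X, p) = 6 + (-9 + p)/(-9 + X) (Q(X, p) = 6 + (p - 1*9)/(X - 9) = 6 + (p - 9)/(-9 + X) = 6 + (-9 + p)/(-9 + X))
l(H) = H + 13*sqrt(5)/5 (l(H) = H + sqrt(25 + (-63 - 5 + 6*4)/(-9 + 4)) = H + sqrt(25 + (-63 - 5 + 24)/(-5)) = H + sqrt(25 - 1/5*(-44)) = H + sqrt(25 + 44/5) = H + sqrt(169/5) = H + 13*sqrt(5)/5)
l(-126) + 8527 = (-126 + 13*sqrt(5)/5) + 8527 = 8401 + 13*sqrt(5)/5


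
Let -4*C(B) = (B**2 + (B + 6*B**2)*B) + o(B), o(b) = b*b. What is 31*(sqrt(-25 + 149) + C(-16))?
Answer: 184512 + 62*sqrt(31) ≈ 1.8486e+5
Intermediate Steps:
o(b) = b**2
C(B) = -B**2/2 - B*(B + 6*B**2)/4 (C(B) = -((B**2 + (B + 6*B**2)*B) + B**2)/4 = -((B**2 + B*(B + 6*B**2)) + B**2)/4 = -(2*B**2 + B*(B + 6*B**2))/4 = -B**2/2 - B*(B + 6*B**2)/4)
31*(sqrt(-25 + 149) + C(-16)) = 31*(sqrt(-25 + 149) + (3/4)*(-16)**2*(-1 - 2*(-16))) = 31*(sqrt(124) + (3/4)*256*(-1 + 32)) = 31*(2*sqrt(31) + (3/4)*256*31) = 31*(2*sqrt(31) + 5952) = 31*(5952 + 2*sqrt(31)) = 184512 + 62*sqrt(31)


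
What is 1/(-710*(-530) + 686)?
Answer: 1/376986 ≈ 2.6526e-6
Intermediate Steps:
1/(-710*(-530) + 686) = 1/(376300 + 686) = 1/376986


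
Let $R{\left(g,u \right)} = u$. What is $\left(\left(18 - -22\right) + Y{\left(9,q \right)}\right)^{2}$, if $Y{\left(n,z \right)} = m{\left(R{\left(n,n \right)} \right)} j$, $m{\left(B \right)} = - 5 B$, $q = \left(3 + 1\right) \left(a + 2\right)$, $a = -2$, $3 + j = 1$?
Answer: $16900$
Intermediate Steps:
$j = -2$ ($j = -3 + 1 = -2$)
$q = 0$ ($q = \left(3 + 1\right) \left(-2 + 2\right) = 4 \cdot 0 = 0$)
$Y{\left(n,z \right)} = 10 n$ ($Y{\left(n,z \right)} = - 5 n \left(-2\right) = 10 n$)
$\left(\left(18 - -22\right) + Y{\left(9,q \right)}\right)^{2} = \left(\left(18 - -22\right) + 10 \cdot 9\right)^{2} = \left(\left(18 + 22\right) + 90\right)^{2} = \left(40 + 90\right)^{2} = 130^{2} = 16900$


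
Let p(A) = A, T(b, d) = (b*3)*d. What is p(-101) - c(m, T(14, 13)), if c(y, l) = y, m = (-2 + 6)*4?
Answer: -117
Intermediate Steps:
T(b, d) = 3*b*d (T(b, d) = (3*b)*d = 3*b*d)
m = 16 (m = 4*4 = 16)
p(-101) - c(m, T(14, 13)) = -101 - 1*16 = -101 - 16 = -117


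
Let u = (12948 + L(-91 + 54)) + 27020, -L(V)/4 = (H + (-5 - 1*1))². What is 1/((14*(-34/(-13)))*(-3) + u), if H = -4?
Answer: 13/512956 ≈ 2.5343e-5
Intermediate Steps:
L(V) = -400 (L(V) = -4*(-4 + (-5 - 1*1))² = -4*(-4 + (-5 - 1))² = -4*(-4 - 6)² = -4*(-10)² = -4*100 = -400)
u = 39568 (u = (12948 - 400) + 27020 = 12548 + 27020 = 39568)
1/((14*(-34/(-13)))*(-3) + u) = 1/((14*(-34/(-13)))*(-3) + 39568) = 1/((14*(-34*(-1/13)))*(-3) + 39568) = 1/((14*(34/13))*(-3) + 39568) = 1/((476/13)*(-3) + 39568) = 1/(-1428/13 + 39568) = 1/(512956/13) = 13/512956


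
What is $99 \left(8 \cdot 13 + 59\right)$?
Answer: $16137$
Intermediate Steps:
$99 \left(8 \cdot 13 + 59\right) = 99 \left(104 + 59\right) = 99 \cdot 163 = 16137$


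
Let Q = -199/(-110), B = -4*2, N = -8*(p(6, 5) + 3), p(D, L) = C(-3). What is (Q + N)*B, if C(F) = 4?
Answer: 23844/55 ≈ 433.53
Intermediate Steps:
p(D, L) = 4
N = -56 (N = -8*(4 + 3) = -8*7 = -56)
B = -8
Q = 199/110 (Q = -199*(-1/110) = 199/110 ≈ 1.8091)
(Q + N)*B = (199/110 - 56)*(-8) = -5961/110*(-8) = 23844/55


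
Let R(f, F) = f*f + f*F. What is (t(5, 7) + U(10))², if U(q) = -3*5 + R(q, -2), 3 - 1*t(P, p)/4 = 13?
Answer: 625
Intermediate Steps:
t(P, p) = -40 (t(P, p) = 12 - 4*13 = 12 - 52 = -40)
R(f, F) = f² + F*f
U(q) = -15 + q*(-2 + q) (U(q) = -3*5 + q*(-2 + q) = -15 + q*(-2 + q))
(t(5, 7) + U(10))² = (-40 + (-15 + 10*(-2 + 10)))² = (-40 + (-15 + 10*8))² = (-40 + (-15 + 80))² = (-40 + 65)² = 25² = 625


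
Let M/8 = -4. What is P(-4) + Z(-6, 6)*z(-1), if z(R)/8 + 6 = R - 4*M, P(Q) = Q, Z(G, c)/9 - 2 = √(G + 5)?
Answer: 17420 + 8712*I ≈ 17420.0 + 8712.0*I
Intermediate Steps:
Z(G, c) = 18 + 9*√(5 + G) (Z(G, c) = 18 + 9*√(G + 5) = 18 + 9*√(5 + G))
M = -32 (M = 8*(-4) = -32)
z(R) = 976 + 8*R (z(R) = -48 + 8*(R - 4*(-32)) = -48 + 8*(R + 128) = -48 + 8*(128 + R) = -48 + (1024 + 8*R) = 976 + 8*R)
P(-4) + Z(-6, 6)*z(-1) = -4 + (18 + 9*√(5 - 6))*(976 + 8*(-1)) = -4 + (18 + 9*√(-1))*(976 - 8) = -4 + (18 + 9*I)*968 = -4 + (17424 + 8712*I) = 17420 + 8712*I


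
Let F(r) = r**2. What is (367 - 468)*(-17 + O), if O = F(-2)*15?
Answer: -4343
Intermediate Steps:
O = 60 (O = (-2)**2*15 = 4*15 = 60)
(367 - 468)*(-17 + O) = (367 - 468)*(-17 + 60) = -101*43 = -4343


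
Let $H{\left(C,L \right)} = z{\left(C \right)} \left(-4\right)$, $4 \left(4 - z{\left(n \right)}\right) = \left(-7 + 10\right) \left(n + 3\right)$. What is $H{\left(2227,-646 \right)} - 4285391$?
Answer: $-4278717$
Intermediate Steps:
$z{\left(n \right)} = \frac{7}{4} - \frac{3 n}{4}$ ($z{\left(n \right)} = 4 - \frac{\left(-7 + 10\right) \left(n + 3\right)}{4} = 4 - \frac{3 \left(3 + n\right)}{4} = 4 - \frac{9 + 3 n}{4} = 4 - \left(\frac{9}{4} + \frac{3 n}{4}\right) = \frac{7}{4} - \frac{3 n}{4}$)
$H{\left(C,L \right)} = -7 + 3 C$ ($H{\left(C,L \right)} = \left(\frac{7}{4} - \frac{3 C}{4}\right) \left(-4\right) = -7 + 3 C$)
$H{\left(2227,-646 \right)} - 4285391 = \left(-7 + 3 \cdot 2227\right) - 4285391 = \left(-7 + 6681\right) - 4285391 = 6674 - 4285391 = -4278717$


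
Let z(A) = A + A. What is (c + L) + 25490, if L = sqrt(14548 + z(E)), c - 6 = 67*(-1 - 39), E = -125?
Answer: 22816 + sqrt(14298) ≈ 22936.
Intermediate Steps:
c = -2674 (c = 6 + 67*(-1 - 39) = 6 + 67*(-40) = 6 - 2680 = -2674)
z(A) = 2*A
L = sqrt(14298) (L = sqrt(14548 + 2*(-125)) = sqrt(14548 - 250) = sqrt(14298) ≈ 119.57)
(c + L) + 25490 = (-2674 + sqrt(14298)) + 25490 = 22816 + sqrt(14298)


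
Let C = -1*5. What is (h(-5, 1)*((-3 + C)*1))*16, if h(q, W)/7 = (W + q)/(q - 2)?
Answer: -512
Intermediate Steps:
C = -5
h(q, W) = 7*(W + q)/(-2 + q) (h(q, W) = 7*((W + q)/(q - 2)) = 7*((W + q)/(-2 + q)) = 7*(W + q)/(-2 + q))
(h(-5, 1)*((-3 + C)*1))*16 = ((7*(1 - 5)/(-2 - 5))*((-3 - 5)*1))*16 = ((7*(-4)/(-7))*(-8*1))*16 = ((7*(-⅐)*(-4))*(-8))*16 = (4*(-8))*16 = -32*16 = -512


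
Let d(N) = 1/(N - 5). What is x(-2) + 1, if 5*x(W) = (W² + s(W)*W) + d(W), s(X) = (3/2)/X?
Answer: 29/14 ≈ 2.0714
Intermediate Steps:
s(X) = 3/(2*X) (s(X) = (3*(½))/X = 3/(2*X))
d(N) = 1/(-5 + N)
x(W) = 3/10 + W²/5 + 1/(5*(-5 + W)) (x(W) = ((W² + (3/(2*W))*W) + 1/(-5 + W))/5 = ((W² + 3/2) + 1/(-5 + W))/5 = ((3/2 + W²) + 1/(-5 + W))/5 = (3/2 + W² + 1/(-5 + W))/5 = 3/10 + W²/5 + 1/(5*(-5 + W)))
x(-2) + 1 = (2 + (-5 - 2)*(3 + 2*(-2)²))/(10*(-5 - 2)) + 1 = (⅒)*(2 - 7*(3 + 2*4))/(-7) + 1 = (⅒)*(-⅐)*(2 - 7*(3 + 8)) + 1 = (⅒)*(-⅐)*(2 - 7*11) + 1 = (⅒)*(-⅐)*(2 - 77) + 1 = (⅒)*(-⅐)*(-75) + 1 = 15/14 + 1 = 29/14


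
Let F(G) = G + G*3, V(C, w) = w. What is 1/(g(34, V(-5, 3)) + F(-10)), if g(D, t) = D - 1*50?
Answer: -1/56 ≈ -0.017857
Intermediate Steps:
g(D, t) = -50 + D (g(D, t) = D - 50 = -50 + D)
F(G) = 4*G (F(G) = G + 3*G = 4*G)
1/(g(34, V(-5, 3)) + F(-10)) = 1/((-50 + 34) + 4*(-10)) = 1/(-16 - 40) = 1/(-56) = -1/56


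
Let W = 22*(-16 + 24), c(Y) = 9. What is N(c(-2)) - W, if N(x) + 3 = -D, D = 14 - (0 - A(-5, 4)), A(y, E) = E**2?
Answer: -209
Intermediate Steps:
W = 176 (W = 22*8 = 176)
D = 30 (D = 14 - (0 - 1*4**2) = 14 - (0 - 1*16) = 14 - (0 - 16) = 14 - 1*(-16) = 14 + 16 = 30)
N(x) = -33 (N(x) = -3 - 1*30 = -3 - 30 = -33)
N(c(-2)) - W = -33 - 1*176 = -33 - 176 = -209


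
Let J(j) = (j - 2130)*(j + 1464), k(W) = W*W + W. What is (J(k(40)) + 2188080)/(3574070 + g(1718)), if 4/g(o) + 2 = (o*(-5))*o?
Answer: 307659524645/1648274189423 ≈ 0.18666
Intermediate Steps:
k(W) = W + W² (k(W) = W² + W = W + W²)
J(j) = (-2130 + j)*(1464 + j)
g(o) = 4/(-2 - 5*o²) (g(o) = 4/(-2 + (o*(-5))*o) = 4/(-2 + (-5*o)*o) = 4/(-2 - 5*o²))
(J(k(40)) + 2188080)/(3574070 + g(1718)) = ((-3118320 + (40*(1 + 40))² - 26640*(1 + 40)) + 2188080)/(3574070 - 4/(2 + 5*1718²)) = ((-3118320 + (40*41)² - 26640*41) + 2188080)/(3574070 - 4/(2 + 5*2951524)) = ((-3118320 + 1640² - 666*1640) + 2188080)/(3574070 - 4/(2 + 14757620)) = ((-3118320 + 2689600 - 1092240) + 2188080)/(3574070 - 4/14757622) = (-1520960 + 2188080)/(3574070 - 4*1/14757622) = 667120/(3574070 - 2/7378811) = 667120/(26372387030768/7378811) = 667120*(7378811/26372387030768) = 307659524645/1648274189423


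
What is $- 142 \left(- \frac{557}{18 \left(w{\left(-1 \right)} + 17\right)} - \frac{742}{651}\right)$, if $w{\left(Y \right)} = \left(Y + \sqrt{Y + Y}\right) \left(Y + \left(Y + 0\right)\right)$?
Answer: $\frac{39955747}{102951} + \frac{79094 i \sqrt{2}}{3321} \approx 388.1 + 33.681 i$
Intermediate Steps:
$w{\left(Y \right)} = 2 Y \left(Y + \sqrt{2} \sqrt{Y}\right)$ ($w{\left(Y \right)} = \left(Y + \sqrt{2 Y}\right) \left(Y + Y\right) = \left(Y + \sqrt{2} \sqrt{Y}\right) 2 Y = 2 Y \left(Y + \sqrt{2} \sqrt{Y}\right)$)
$- 142 \left(- \frac{557}{18 \left(w{\left(-1 \right)} + 17\right)} - \frac{742}{651}\right) = - 142 \left(- \frac{557}{18 \left(\left(2 \left(-1\right)^{2} + 2 \sqrt{2} \left(-1\right)^{\frac{3}{2}}\right) + 17\right)} - \frac{742}{651}\right) = - 142 \left(- \frac{557}{18 \left(\left(2 \cdot 1 + 2 \sqrt{2} \left(- i\right)\right) + 17\right)} - \frac{106}{93}\right) = - 142 \left(- \frac{557}{18 \left(\left(2 - 2 i \sqrt{2}\right) + 17\right)} - \frac{106}{93}\right) = - 142 \left(- \frac{557}{18 \left(19 - 2 i \sqrt{2}\right)} - \frac{106}{93}\right) = - 142 \left(- \frac{557}{342 - 36 i \sqrt{2}} - \frac{106}{93}\right) = - 142 \left(- \frac{106}{93} - \frac{557}{342 - 36 i \sqrt{2}}\right) = \frac{15052}{93} + \frac{79094}{342 - 36 i \sqrt{2}}$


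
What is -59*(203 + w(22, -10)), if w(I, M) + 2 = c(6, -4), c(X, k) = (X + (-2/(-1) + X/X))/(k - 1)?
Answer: -58764/5 ≈ -11753.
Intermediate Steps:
c(X, k) = (3 + X)/(-1 + k) (c(X, k) = (X + (-2*(-1) + 1))/(-1 + k) = (X + (2 + 1))/(-1 + k) = (X + 3)/(-1 + k) = (3 + X)/(-1 + k))
w(I, M) = -19/5 (w(I, M) = -2 + (3 + 6)/(-1 - 4) = -2 + 9/(-5) = -2 - ⅕*9 = -2 - 9/5 = -19/5)
-59*(203 + w(22, -10)) = -59*(203 - 19/5) = -59*996/5 = -58764/5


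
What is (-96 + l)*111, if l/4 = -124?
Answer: -65712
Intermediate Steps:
l = -496 (l = 4*(-124) = -496)
(-96 + l)*111 = (-96 - 496)*111 = -592*111 = -65712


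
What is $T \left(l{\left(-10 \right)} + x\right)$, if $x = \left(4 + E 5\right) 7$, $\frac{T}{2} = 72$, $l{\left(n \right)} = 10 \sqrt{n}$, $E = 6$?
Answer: $34272 + 1440 i \sqrt{10} \approx 34272.0 + 4553.7 i$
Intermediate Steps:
$T = 144$ ($T = 2 \cdot 72 = 144$)
$x = 238$ ($x = \left(4 + 6 \cdot 5\right) 7 = \left(4 + 30\right) 7 = 34 \cdot 7 = 238$)
$T \left(l{\left(-10 \right)} + x\right) = 144 \left(10 \sqrt{-10} + 238\right) = 144 \left(10 i \sqrt{10} + 238\right) = 144 \left(238 + 10 i \sqrt{10}\right) = 34272 + 1440 i \sqrt{10}$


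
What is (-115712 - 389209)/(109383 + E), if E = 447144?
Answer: -3581/3947 ≈ -0.90727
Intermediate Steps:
(-115712 - 389209)/(109383 + E) = (-115712 - 389209)/(109383 + 447144) = -504921/556527 = -504921*1/556527 = -3581/3947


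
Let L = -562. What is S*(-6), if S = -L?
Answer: -3372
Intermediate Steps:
S = 562 (S = -1*(-562) = 562)
S*(-6) = 562*(-6) = -3372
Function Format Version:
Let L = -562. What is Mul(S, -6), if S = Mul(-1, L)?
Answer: -3372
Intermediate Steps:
S = 562 (S = Mul(-1, -562) = 562)
Mul(S, -6) = Mul(562, -6) = -3372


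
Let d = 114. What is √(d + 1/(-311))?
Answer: 11*√91123/311 ≈ 10.677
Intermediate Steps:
√(d + 1/(-311)) = √(114 + 1/(-311)) = √(114 - 1/311) = √(35453/311) = 11*√91123/311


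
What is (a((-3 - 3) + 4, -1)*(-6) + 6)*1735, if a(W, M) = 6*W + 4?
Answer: 93690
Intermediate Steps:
a(W, M) = 4 + 6*W
(a((-3 - 3) + 4, -1)*(-6) + 6)*1735 = ((4 + 6*((-3 - 3) + 4))*(-6) + 6)*1735 = ((4 + 6*(-6 + 4))*(-6) + 6)*1735 = ((4 + 6*(-2))*(-6) + 6)*1735 = ((4 - 12)*(-6) + 6)*1735 = (-8*(-6) + 6)*1735 = (48 + 6)*1735 = 54*1735 = 93690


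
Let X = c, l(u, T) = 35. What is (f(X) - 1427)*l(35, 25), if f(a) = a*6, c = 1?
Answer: -49735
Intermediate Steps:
X = 1
f(a) = 6*a
(f(X) - 1427)*l(35, 25) = (6*1 - 1427)*35 = (6 - 1427)*35 = -1421*35 = -49735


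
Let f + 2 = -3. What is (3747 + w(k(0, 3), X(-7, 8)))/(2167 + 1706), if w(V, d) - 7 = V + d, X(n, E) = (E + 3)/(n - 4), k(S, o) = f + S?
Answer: 3748/3873 ≈ 0.96773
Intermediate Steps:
f = -5 (f = -2 - 3 = -5)
k(S, o) = -5 + S
X(n, E) = (3 + E)/(-4 + n)
w(V, d) = 7 + V + d (w(V, d) = 7 + (V + d) = 7 + V + d)
(3747 + w(k(0, 3), X(-7, 8)))/(2167 + 1706) = (3747 + (7 + (-5 + 0) + (3 + 8)/(-4 - 7)))/(2167 + 1706) = (3747 + (7 - 5 + 11/(-11)))/3873 = (3747 + (7 - 5 - 1/11*11))*(1/3873) = (3747 + (7 - 5 - 1))*(1/3873) = (3747 + 1)*(1/3873) = 3748*(1/3873) = 3748/3873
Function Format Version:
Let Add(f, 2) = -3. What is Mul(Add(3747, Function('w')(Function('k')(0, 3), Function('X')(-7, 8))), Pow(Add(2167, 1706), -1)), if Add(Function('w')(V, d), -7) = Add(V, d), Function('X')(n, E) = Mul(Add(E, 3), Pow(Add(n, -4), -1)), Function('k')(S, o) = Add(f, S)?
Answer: Rational(3748, 3873) ≈ 0.96773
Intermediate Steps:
f = -5 (f = Add(-2, -3) = -5)
Function('k')(S, o) = Add(-5, S)
Function('X')(n, E) = Mul(Pow(Add(-4, n), -1), Add(3, E)) (Function('X')(n, E) = Mul(Add(3, E), Pow(Add(-4, n), -1)) = Mul(Pow(Add(-4, n), -1), Add(3, E)))
Function('w')(V, d) = Add(7, V, d) (Function('w')(V, d) = Add(7, Add(V, d)) = Add(7, V, d))
Mul(Add(3747, Function('w')(Function('k')(0, 3), Function('X')(-7, 8))), Pow(Add(2167, 1706), -1)) = Mul(Add(3747, Add(7, Add(-5, 0), Mul(Pow(Add(-4, -7), -1), Add(3, 8)))), Pow(Add(2167, 1706), -1)) = Mul(Add(3747, Add(7, -5, Mul(Pow(-11, -1), 11))), Pow(3873, -1)) = Mul(Add(3747, Add(7, -5, Mul(Rational(-1, 11), 11))), Rational(1, 3873)) = Mul(Add(3747, Add(7, -5, -1)), Rational(1, 3873)) = Mul(Add(3747, 1), Rational(1, 3873)) = Mul(3748, Rational(1, 3873)) = Rational(3748, 3873)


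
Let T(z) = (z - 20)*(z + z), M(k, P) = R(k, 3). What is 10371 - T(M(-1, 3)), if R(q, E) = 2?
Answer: 10443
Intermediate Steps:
M(k, P) = 2
T(z) = 2*z*(-20 + z) (T(z) = (-20 + z)*(2*z) = 2*z*(-20 + z))
10371 - T(M(-1, 3)) = 10371 - 2*2*(-20 + 2) = 10371 - 2*2*(-18) = 10371 - 1*(-72) = 10371 + 72 = 10443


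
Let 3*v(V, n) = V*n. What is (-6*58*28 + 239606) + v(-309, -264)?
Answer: 257054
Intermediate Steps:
v(V, n) = V*n/3 (v(V, n) = (V*n)/3 = V*n/3)
(-6*58*28 + 239606) + v(-309, -264) = (-6*58*28 + 239606) + (⅓)*(-309)*(-264) = (-348*28 + 239606) + 27192 = (-9744 + 239606) + 27192 = 229862 + 27192 = 257054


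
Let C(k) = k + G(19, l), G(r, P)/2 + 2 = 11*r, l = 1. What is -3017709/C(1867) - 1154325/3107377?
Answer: -9379792554618/7087926937 ≈ -1323.3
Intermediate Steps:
G(r, P) = -4 + 22*r (G(r, P) = -4 + 2*(11*r) = -4 + 22*r)
C(k) = 414 + k (C(k) = k + (-4 + 22*19) = k + (-4 + 418) = k + 414 = 414 + k)
-3017709/C(1867) - 1154325/3107377 = -3017709/(414 + 1867) - 1154325/3107377 = -3017709/2281 - 1154325*1/3107377 = -3017709*1/2281 - 1154325/3107377 = -3017709/2281 - 1154325/3107377 = -9379792554618/7087926937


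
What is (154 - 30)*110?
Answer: 13640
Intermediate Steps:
(154 - 30)*110 = 124*110 = 13640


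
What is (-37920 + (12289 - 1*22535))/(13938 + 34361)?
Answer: -48166/48299 ≈ -0.99725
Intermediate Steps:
(-37920 + (12289 - 1*22535))/(13938 + 34361) = (-37920 + (12289 - 22535))/48299 = (-37920 - 10246)*(1/48299) = -48166*1/48299 = -48166/48299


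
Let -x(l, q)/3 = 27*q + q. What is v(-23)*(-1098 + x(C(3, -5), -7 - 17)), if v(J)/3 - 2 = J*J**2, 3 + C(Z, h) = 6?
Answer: -33502410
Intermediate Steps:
C(Z, h) = 3 (C(Z, h) = -3 + 6 = 3)
v(J) = 6 + 3*J**3 (v(J) = 6 + 3*(J*J**2) = 6 + 3*J**3)
x(l, q) = -84*q (x(l, q) = -3*(27*q + q) = -84*q)
v(-23)*(-1098 + x(C(3, -5), -7 - 17)) = (6 + 3*(-23)**3)*(-1098 - 84*(-7 - 17)) = (6 + 3*(-12167))*(-1098 - 84*(-24)) = (6 - 36501)*(-1098 + 2016) = -36495*918 = -33502410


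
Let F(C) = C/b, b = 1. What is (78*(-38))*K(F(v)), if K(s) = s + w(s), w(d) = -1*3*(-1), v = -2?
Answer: -2964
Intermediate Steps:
w(d) = 3 (w(d) = -3*(-1) = 3)
F(C) = C (F(C) = C/1 = C*1 = C)
K(s) = 3 + s (K(s) = s + 3 = 3 + s)
(78*(-38))*K(F(v)) = (78*(-38))*(3 - 2) = -2964*1 = -2964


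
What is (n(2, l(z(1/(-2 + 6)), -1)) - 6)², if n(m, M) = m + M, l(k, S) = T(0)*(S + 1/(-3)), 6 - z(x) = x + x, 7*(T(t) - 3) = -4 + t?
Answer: 23104/441 ≈ 52.390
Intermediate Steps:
T(t) = 17/7 + t/7 (T(t) = 3 + (-4 + t)/7 = 3 + (-4/7 + t/7) = 17/7 + t/7)
z(x) = 6 - 2*x (z(x) = 6 - (x + x) = 6 - 2*x)
l(k, S) = -17/21 + 17*S/7 (l(k, S) = (17/7 + (⅐)*0)*(S + 1/(-3)) = (17/7 + 0)*(S - ⅓) = 17*(-⅓ + S)/7 = -17/21 + 17*S/7)
n(m, M) = M + m
(n(2, l(z(1/(-2 + 6)), -1)) - 6)² = (((-17/21 + (17/7)*(-1)) + 2) - 6)² = (((-17/21 - 17/7) + 2) - 6)² = ((-68/21 + 2) - 6)² = (-26/21 - 6)² = (-152/21)² = 23104/441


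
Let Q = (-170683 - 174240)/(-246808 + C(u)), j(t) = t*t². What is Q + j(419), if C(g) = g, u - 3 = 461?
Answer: 18121079519219/246344 ≈ 7.3560e+7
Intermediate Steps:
u = 464 (u = 3 + 461 = 464)
j(t) = t³
Q = 344923/246344 (Q = (-170683 - 174240)/(-246808 + 464) = -344923/(-246344) = -344923*(-1/246344) = 344923/246344 ≈ 1.4002)
Q + j(419) = 344923/246344 + 419³ = 344923/246344 + 73560059 = 18121079519219/246344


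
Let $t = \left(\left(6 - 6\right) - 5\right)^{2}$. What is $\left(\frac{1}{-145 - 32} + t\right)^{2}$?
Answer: $\frac{19571776}{31329} \approx 624.72$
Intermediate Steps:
$t = 25$ ($t = \left(\left(6 - 6\right) - 5\right)^{2} = \left(0 - 5\right)^{2} = \left(-5\right)^{2} = 25$)
$\left(\frac{1}{-145 - 32} + t\right)^{2} = \left(\frac{1}{-145 - 32} + 25\right)^{2} = \left(\frac{1}{-177} + 25\right)^{2} = \left(- \frac{1}{177} + 25\right)^{2} = \left(\frac{4424}{177}\right)^{2} = \frac{19571776}{31329}$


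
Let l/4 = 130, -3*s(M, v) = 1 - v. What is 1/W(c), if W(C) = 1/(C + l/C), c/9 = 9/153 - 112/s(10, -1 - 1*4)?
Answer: 73715209/145809 ≈ 505.56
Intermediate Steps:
s(M, v) = -⅓ + v/3 (s(M, v) = -(1 - v)/3 = -⅓ + v/3)
l = 520 (l = 4*130 = 520)
c = 8577/17 (c = 9*(9/153 - 112/(-⅓ + (-1 - 1*4)/3)) = 9*(9*(1/153) - 112/(-⅓ + (-1 - 4)/3)) = 9*(1/17 - 112/(-⅓ + (⅓)*(-5))) = 9*(1/17 - 112/(-⅓ - 5/3)) = 9*(1/17 - 112/(-2)) = 9*(1/17 - 112*(-½)) = 9*(1/17 + 56) = 9*(953/17) = 8577/17 ≈ 504.53)
W(C) = 1/(C + 520/C)
1/W(c) = 1/(8577/(17*(520 + (8577/17)²))) = 1/(8577/(17*(520 + 73564929/289))) = 1/(8577/(17*(73715209/289))) = 1/((8577/17)*(289/73715209)) = 1/(145809/73715209) = 73715209/145809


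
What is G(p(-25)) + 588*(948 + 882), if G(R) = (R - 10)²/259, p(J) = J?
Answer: 39813655/37 ≈ 1.0760e+6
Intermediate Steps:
G(R) = (-10 + R)²/259 (G(R) = (-10 + R)²*(1/259) = (-10 + R)²/259)
G(p(-25)) + 588*(948 + 882) = (-10 - 25)²/259 + 588*(948 + 882) = (1/259)*(-35)² + 588*1830 = (1/259)*1225 + 1076040 = 175/37 + 1076040 = 39813655/37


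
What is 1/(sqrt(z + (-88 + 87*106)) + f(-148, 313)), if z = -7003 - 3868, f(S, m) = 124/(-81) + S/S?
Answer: -3483/11398306 - 19683*I*sqrt(193)/11398306 ≈ -0.00030557 - 0.02399*I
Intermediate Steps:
f(S, m) = -43/81 (f(S, m) = 124*(-1/81) + 1 = -124/81 + 1 = -43/81)
z = -10871
1/(sqrt(z + (-88 + 87*106)) + f(-148, 313)) = 1/(sqrt(-10871 + (-88 + 87*106)) - 43/81) = 1/(sqrt(-10871 + (-88 + 9222)) - 43/81) = 1/(sqrt(-10871 + 9134) - 43/81) = 1/(sqrt(-1737) - 43/81) = 1/(3*I*sqrt(193) - 43/81) = 1/(-43/81 + 3*I*sqrt(193))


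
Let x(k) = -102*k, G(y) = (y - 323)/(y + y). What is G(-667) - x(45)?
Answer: 3062025/667 ≈ 4590.7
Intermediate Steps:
G(y) = (-323 + y)/(2*y) (G(y) = (-323 + y)/((2*y)) = (-323 + y)*(1/(2*y)) = (-323 + y)/(2*y))
G(-667) - x(45) = (½)*(-323 - 667)/(-667) - (-102)*45 = (½)*(-1/667)*(-990) - 1*(-4590) = 495/667 + 4590 = 3062025/667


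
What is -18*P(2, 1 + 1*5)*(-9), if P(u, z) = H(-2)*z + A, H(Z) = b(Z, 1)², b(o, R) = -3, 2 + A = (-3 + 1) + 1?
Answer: 8262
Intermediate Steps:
A = -3 (A = -2 + ((-3 + 1) + 1) = -2 + (-2 + 1) = -2 - 1 = -3)
H(Z) = 9 (H(Z) = (-3)² = 9)
P(u, z) = -3 + 9*z (P(u, z) = 9*z - 3 = -3 + 9*z)
-18*P(2, 1 + 1*5)*(-9) = -18*(-3 + 9*(1 + 1*5))*(-9) = -18*(-3 + 9*(1 + 5))*(-9) = -18*(-3 + 9*6)*(-9) = -18*(-3 + 54)*(-9) = -18*51*(-9) = -918*(-9) = 8262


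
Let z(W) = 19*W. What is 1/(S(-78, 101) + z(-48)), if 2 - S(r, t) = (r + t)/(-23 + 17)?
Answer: -6/5437 ≈ -0.0011036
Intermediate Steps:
S(r, t) = 2 + r/6 + t/6 (S(r, t) = 2 - (r + t)/(-23 + 17) = 2 - (r + t)/(-6) = 2 - (r + t)*(-1)/6 = 2 - (-r/6 - t/6) = 2 + (r/6 + t/6) = 2 + r/6 + t/6)
1/(S(-78, 101) + z(-48)) = 1/((2 + (⅙)*(-78) + (⅙)*101) + 19*(-48)) = 1/((2 - 13 + 101/6) - 912) = 1/(35/6 - 912) = 1/(-5437/6) = -6/5437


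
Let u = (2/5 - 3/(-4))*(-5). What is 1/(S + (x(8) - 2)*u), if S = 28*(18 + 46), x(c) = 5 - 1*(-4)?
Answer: 4/7007 ≈ 0.00057086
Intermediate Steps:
x(c) = 9 (x(c) = 5 + 4 = 9)
S = 1792 (S = 28*64 = 1792)
u = -23/4 (u = (2*(1/5) - 3*(-1/4))*(-5) = (2/5 + 3/4)*(-5) = (23/20)*(-5) = -23/4 ≈ -5.7500)
1/(S + (x(8) - 2)*u) = 1/(1792 + (9 - 2)*(-23/4)) = 1/(1792 + 7*(-23/4)) = 1/(1792 - 161/4) = 1/(7007/4) = 4/7007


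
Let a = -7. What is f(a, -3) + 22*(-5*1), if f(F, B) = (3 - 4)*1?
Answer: -111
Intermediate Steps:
f(F, B) = -1 (f(F, B) = -1*1 = -1)
f(a, -3) + 22*(-5*1) = -1 + 22*(-5*1) = -1 + 22*(-5) = -1 - 110 = -111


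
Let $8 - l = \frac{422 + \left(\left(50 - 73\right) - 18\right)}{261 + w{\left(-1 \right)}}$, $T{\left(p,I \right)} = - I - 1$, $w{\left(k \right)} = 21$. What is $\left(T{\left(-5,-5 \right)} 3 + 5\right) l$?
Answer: $\frac{10625}{94} \approx 113.03$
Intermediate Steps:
$T{\left(p,I \right)} = -1 - I$
$l = \frac{625}{94}$ ($l = 8 - \frac{422 + \left(\left(50 - 73\right) - 18\right)}{261 + 21} = 8 - \frac{422 - 41}{282} = 8 - \left(422 - 41\right) \frac{1}{282} = 8 - 381 \cdot \frac{1}{282} = 8 - \frac{127}{94} = \frac{625}{94} \approx 6.6489$)
$\left(T{\left(-5,-5 \right)} 3 + 5\right) l = \left(\left(-1 - -5\right) 3 + 5\right) \frac{625}{94} = \left(\left(-1 + 5\right) 3 + 5\right) \frac{625}{94} = \left(4 \cdot 3 + 5\right) \frac{625}{94} = \left(12 + 5\right) \frac{625}{94} = 17 \cdot \frac{625}{94} = \frac{10625}{94}$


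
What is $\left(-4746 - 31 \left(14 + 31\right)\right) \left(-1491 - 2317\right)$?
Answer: $23384928$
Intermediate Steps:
$\left(-4746 - 31 \left(14 + 31\right)\right) \left(-1491 - 2317\right) = \left(-4746 - 1395\right) \left(-3808\right) = \left(-6141\right) \left(-3808\right) = 23384928$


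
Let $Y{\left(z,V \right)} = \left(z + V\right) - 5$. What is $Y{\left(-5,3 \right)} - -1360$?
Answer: $1353$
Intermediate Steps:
$Y{\left(z,V \right)} = -5 + V + z$ ($Y{\left(z,V \right)} = \left(V + z\right) - 5 = -5 + V + z$)
$Y{\left(-5,3 \right)} - -1360 = \left(-5 + 3 - 5\right) - -1360 = -7 + 1360 = 1353$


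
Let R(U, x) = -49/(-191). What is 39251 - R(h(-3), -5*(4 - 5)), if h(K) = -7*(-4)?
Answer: 7496892/191 ≈ 39251.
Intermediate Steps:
h(K) = 28
R(U, x) = 49/191 (R(U, x) = -49*(-1/191) = 49/191)
39251 - R(h(-3), -5*(4 - 5)) = 39251 - 1*49/191 = 39251 - 49/191 = 7496892/191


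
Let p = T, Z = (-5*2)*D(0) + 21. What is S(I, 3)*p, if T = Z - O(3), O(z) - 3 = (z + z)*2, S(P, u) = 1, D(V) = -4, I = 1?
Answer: 46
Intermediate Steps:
O(z) = 3 + 4*z (O(z) = 3 + (z + z)*2 = 3 + (2*z)*2 = 3 + 4*z)
Z = 61 (Z = -5*2*(-4) + 21 = -10*(-4) + 21 = 40 + 21 = 61)
T = 46 (T = 61 - (3 + 4*3) = 61 - (3 + 12) = 61 - 1*15 = 61 - 15 = 46)
p = 46
S(I, 3)*p = 1*46 = 46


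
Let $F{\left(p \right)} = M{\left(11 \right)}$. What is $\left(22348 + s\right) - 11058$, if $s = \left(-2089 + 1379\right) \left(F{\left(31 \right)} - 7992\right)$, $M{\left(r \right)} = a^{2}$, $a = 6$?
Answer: $5660050$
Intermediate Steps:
$M{\left(r \right)} = 36$ ($M{\left(r \right)} = 6^{2} = 36$)
$F{\left(p \right)} = 36$
$s = 5648760$ ($s = \left(-2089 + 1379\right) \left(36 - 7992\right) = \left(-710\right) \left(-7956\right) = 5648760$)
$\left(22348 + s\right) - 11058 = \left(22348 + 5648760\right) - 11058 = 5671108 - 11058 = 5660050$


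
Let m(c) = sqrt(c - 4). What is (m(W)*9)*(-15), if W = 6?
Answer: -135*sqrt(2) ≈ -190.92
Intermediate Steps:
m(c) = sqrt(-4 + c)
(m(W)*9)*(-15) = (sqrt(-4 + 6)*9)*(-15) = (sqrt(2)*9)*(-15) = (9*sqrt(2))*(-15) = -135*sqrt(2)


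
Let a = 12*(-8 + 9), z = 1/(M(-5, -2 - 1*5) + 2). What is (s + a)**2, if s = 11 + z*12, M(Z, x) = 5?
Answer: 29929/49 ≈ 610.80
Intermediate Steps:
z = 1/7 (z = 1/(5 + 2) = 1/7 ≈ 0.14286)
s = 89/7 (s = 11 + (1/7)*12 = 11 + 12/7 = 89/7 ≈ 12.714)
a = 12 (a = 12*1 = 12)
(s + a)**2 = (89/7 + 12)**2 = (173/7)**2 = 29929/49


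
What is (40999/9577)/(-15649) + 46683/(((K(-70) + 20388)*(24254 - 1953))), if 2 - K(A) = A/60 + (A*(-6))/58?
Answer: -5372769580703/31443880173659447 ≈ -0.00017087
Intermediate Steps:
K(A) = 2 + 151*A/1740 (K(A) = 2 - (A/60 + (A*(-6))/58) = 2 - (A*(1/60) - 6*A*(1/58)) = 2 - (A/60 - 3*A/29) = 2 - (-151)*A/1740 = 2 + 151*A/1740)
(40999/9577)/(-15649) + 46683/(((K(-70) + 20388)*(24254 - 1953))) = (40999/9577)/(-15649) + 46683/((((2 + (151/1740)*(-70)) + 20388)*(24254 - 1953))) = (40999*(1/9577))*(-1/15649) + 46683/((((2 - 1057/174) + 20388)*22301)) = (40999/9577)*(-1/15649) + 46683/(((-709/174 + 20388)*22301)) = -40999/149870473 + 46683/(((3546803/174)*22301)) = -40999/149870473 + 46683/(2727491507/6) = -40999/149870473 + 46683*(6/2727491507) = -40999/149870473 + 21546/209807039 = -5372769580703/31443880173659447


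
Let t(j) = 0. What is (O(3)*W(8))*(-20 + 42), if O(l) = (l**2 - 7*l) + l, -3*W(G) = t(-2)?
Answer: 0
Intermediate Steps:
W(G) = 0 (W(G) = -1/3*0 = 0)
O(l) = l**2 - 6*l
(O(3)*W(8))*(-20 + 42) = ((3*(-6 + 3))*0)*(-20 + 42) = ((3*(-3))*0)*22 = -9*0*22 = 0*22 = 0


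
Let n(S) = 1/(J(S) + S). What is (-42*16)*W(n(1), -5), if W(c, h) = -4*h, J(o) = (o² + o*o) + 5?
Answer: -13440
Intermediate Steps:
J(o) = 5 + 2*o² (J(o) = (o² + o²) + 5 = 2*o² + 5 = 5 + 2*o²)
n(S) = 1/(5 + S + 2*S²) (n(S) = 1/((5 + 2*S²) + S) = 1/(5 + S + 2*S²))
(-42*16)*W(n(1), -5) = (-42*16)*(-4*(-5)) = -672*20 = -13440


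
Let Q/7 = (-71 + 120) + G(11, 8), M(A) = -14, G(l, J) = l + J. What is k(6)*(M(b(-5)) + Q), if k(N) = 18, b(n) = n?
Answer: 8316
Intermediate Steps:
G(l, J) = J + l
Q = 476 (Q = 7*((-71 + 120) + (8 + 11)) = 7*(49 + 19) = 7*68 = 476)
k(6)*(M(b(-5)) + Q) = 18*(-14 + 476) = 18*462 = 8316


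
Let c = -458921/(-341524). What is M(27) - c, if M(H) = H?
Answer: 8762227/341524 ≈ 25.656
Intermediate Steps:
c = 458921/341524 (c = -458921*(-1/341524) = 458921/341524 ≈ 1.3437)
M(27) - c = 27 - 1*458921/341524 = 27 - 458921/341524 = 8762227/341524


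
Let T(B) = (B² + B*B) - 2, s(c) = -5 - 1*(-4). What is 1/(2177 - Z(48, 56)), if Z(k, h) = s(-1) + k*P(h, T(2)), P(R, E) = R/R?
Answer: 1/2130 ≈ 0.00046948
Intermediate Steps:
s(c) = -1 (s(c) = -5 + 4 = -1)
T(B) = -2 + 2*B² (T(B) = (B² + B²) - 2 = 2*B² - 2 = -2 + 2*B²)
P(R, E) = 1
Z(k, h) = -1 + k (Z(k, h) = -1 + k*1 = -1 + k)
1/(2177 - Z(48, 56)) = 1/(2177 - (-1 + 48)) = 1/(2177 - 1*47) = 1/(2177 - 47) = 1/2130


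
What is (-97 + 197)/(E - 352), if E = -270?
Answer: -50/311 ≈ -0.16077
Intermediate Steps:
(-97 + 197)/(E - 352) = (-97 + 197)/(-270 - 352) = 100/(-622) = 100*(-1/622) = -50/311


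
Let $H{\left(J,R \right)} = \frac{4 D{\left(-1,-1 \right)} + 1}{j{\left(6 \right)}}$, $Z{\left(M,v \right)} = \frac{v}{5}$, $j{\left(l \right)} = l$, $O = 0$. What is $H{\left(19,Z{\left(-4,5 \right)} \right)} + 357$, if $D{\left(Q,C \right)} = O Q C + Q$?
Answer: $\frac{713}{2} \approx 356.5$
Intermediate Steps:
$D{\left(Q,C \right)} = Q$ ($D{\left(Q,C \right)} = 0 Q C + Q = 0 C + Q = 0 + Q = Q$)
$Z{\left(M,v \right)} = \frac{v}{5}$ ($Z{\left(M,v \right)} = v \frac{1}{5} = \frac{v}{5}$)
$H{\left(J,R \right)} = - \frac{1}{2}$ ($H{\left(J,R \right)} = \frac{4 \left(-1\right) + 1}{6} = \left(-4 + 1\right) \frac{1}{6} = \left(-3\right) \frac{1}{6} = - \frac{1}{2}$)
$H{\left(19,Z{\left(-4,5 \right)} \right)} + 357 = - \frac{1}{2} + 357 = \frac{713}{2}$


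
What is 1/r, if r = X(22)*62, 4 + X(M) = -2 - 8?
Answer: -1/868 ≈ -0.0011521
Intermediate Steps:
X(M) = -14 (X(M) = -4 + (-2 - 8) = -4 - 10 = -14)
r = -868 (r = -14*62 = -868)
1/r = 1/(-868) = -1/868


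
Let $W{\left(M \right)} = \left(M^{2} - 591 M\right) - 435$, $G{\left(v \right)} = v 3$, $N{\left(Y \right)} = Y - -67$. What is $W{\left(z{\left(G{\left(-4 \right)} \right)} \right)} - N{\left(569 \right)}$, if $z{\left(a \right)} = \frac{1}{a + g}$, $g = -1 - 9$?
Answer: $- \frac{505361}{484} \approx -1044.1$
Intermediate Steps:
$N{\left(Y \right)} = 67 + Y$ ($N{\left(Y \right)} = Y + 67 = 67 + Y$)
$g = -10$ ($g = -1 - 9 = -10$)
$G{\left(v \right)} = 3 v$
$z{\left(a \right)} = \frac{1}{-10 + a}$ ($z{\left(a \right)} = \frac{1}{a - 10} = \frac{1}{-10 + a}$)
$W{\left(M \right)} = -435 + M^{2} - 591 M$
$W{\left(z{\left(G{\left(-4 \right)} \right)} \right)} - N{\left(569 \right)} = \left(-435 + \left(\frac{1}{-10 + 3 \left(-4\right)}\right)^{2} - \frac{591}{-10 + 3 \left(-4\right)}\right) - \left(67 + 569\right) = \left(-435 + \left(\frac{1}{-10 - 12}\right)^{2} - \frac{591}{-10 - 12}\right) - 636 = \left(-435 + \left(\frac{1}{-22}\right)^{2} - \frac{591}{-22}\right) - 636 = \left(-435 + \left(- \frac{1}{22}\right)^{2} - - \frac{591}{22}\right) - 636 = \left(-435 + \frac{1}{484} + \frac{591}{22}\right) - 636 = - \frac{197537}{484} - 636 = - \frac{505361}{484}$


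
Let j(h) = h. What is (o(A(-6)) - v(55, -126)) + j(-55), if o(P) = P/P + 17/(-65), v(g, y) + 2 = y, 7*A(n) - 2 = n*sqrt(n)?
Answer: 4793/65 ≈ 73.738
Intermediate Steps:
A(n) = 2/7 + n**(3/2)/7 (A(n) = 2/7 + (n*sqrt(n))/7 = 2/7 + n**(3/2)/7)
v(g, y) = -2 + y
o(P) = 48/65 (o(P) = 1 + 17*(-1/65) = 1 - 17/65 = 48/65)
(o(A(-6)) - v(55, -126)) + j(-55) = (48/65 - (-2 - 126)) - 55 = (48/65 - 1*(-128)) - 55 = (48/65 + 128) - 55 = 8368/65 - 55 = 4793/65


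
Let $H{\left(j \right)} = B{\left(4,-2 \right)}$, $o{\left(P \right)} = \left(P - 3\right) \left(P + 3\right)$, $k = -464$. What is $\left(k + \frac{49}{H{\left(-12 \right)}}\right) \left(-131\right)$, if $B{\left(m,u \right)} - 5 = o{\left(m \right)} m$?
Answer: $\frac{1999453}{33} \approx 60590.0$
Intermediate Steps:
$o{\left(P \right)} = \left(-3 + P\right) \left(3 + P\right)$
$B{\left(m,u \right)} = 5 + m \left(-9 + m^{2}\right)$ ($B{\left(m,u \right)} = 5 + \left(-9 + m^{2}\right) m = 5 + m \left(-9 + m^{2}\right)$)
$H{\left(j \right)} = 33$ ($H{\left(j \right)} = 5 + 4 \left(-9 + 4^{2}\right) = 5 + 4 \left(-9 + 16\right) = 5 + 4 \cdot 7 = 5 + 28 = 33$)
$\left(k + \frac{49}{H{\left(-12 \right)}}\right) \left(-131\right) = \left(-464 + \frac{49}{33}\right) \left(-131\right) = \left(- \frac{15263}{33}\right) \left(-131\right) = \frac{1999453}{33}$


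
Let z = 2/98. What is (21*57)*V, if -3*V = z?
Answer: -57/7 ≈ -8.1429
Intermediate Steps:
z = 1/49 (z = 2*(1/98) = 1/49 ≈ 0.020408)
V = -1/147 (V = -1/3*1/49 = -1/147 ≈ -0.0068027)
(21*57)*V = (21*57)*(-1/147) = 1197*(-1/147) = -57/7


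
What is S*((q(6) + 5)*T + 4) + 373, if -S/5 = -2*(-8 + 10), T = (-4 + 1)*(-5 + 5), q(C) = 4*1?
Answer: 453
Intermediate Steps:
q(C) = 4
T = 0 (T = -3*0 = 0)
S = 20 (S = -(-10)*(-8 + 10) = -(-10)*2 = -5*(-4) = 20)
S*((q(6) + 5)*T + 4) + 373 = 20*((4 + 5)*0 + 4) + 373 = 20*(9*0 + 4) + 373 = 20*(0 + 4) + 373 = 20*4 + 373 = 80 + 373 = 453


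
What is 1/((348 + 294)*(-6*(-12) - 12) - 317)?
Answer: 1/38203 ≈ 2.6176e-5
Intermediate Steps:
1/((348 + 294)*(-6*(-12) - 12) - 317) = 1/(642*(72 - 12) - 317) = 1/(642*60 - 317) = 1/(38520 - 317) = 1/38203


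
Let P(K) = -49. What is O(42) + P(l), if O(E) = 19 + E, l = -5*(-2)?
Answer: 12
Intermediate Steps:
l = 10
O(42) + P(l) = (19 + 42) - 49 = 61 - 49 = 12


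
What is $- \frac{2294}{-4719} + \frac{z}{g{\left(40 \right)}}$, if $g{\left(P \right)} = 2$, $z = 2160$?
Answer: $\frac{5098814}{4719} \approx 1080.5$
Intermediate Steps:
$- \frac{2294}{-4719} + \frac{z}{g{\left(40 \right)}} = - \frac{2294}{-4719} + \frac{2160}{2} = \left(-2294\right) \left(- \frac{1}{4719}\right) + 2160 \cdot \frac{1}{2} = \frac{2294}{4719} + 1080 = \frac{5098814}{4719}$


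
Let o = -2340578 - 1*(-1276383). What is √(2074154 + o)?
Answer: √1009959 ≈ 1005.0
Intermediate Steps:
o = -1064195 (o = -2340578 + 1276383 = -1064195)
√(2074154 + o) = √(2074154 - 1064195) = √1009959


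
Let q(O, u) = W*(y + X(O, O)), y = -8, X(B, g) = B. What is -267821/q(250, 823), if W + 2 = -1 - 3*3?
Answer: 267821/2904 ≈ 92.225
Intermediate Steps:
W = -12 (W = -2 + (-1 - 3*3) = -2 + (-1 - 9) = -2 - 10 = -12)
q(O, u) = 96 - 12*O (q(O, u) = -12*(-8 + O) = 96 - 12*O)
-267821/q(250, 823) = -267821/(96 - 12*250) = -267821/(96 - 3000) = -267821/(-2904) = -267821*(-1/2904) = 267821/2904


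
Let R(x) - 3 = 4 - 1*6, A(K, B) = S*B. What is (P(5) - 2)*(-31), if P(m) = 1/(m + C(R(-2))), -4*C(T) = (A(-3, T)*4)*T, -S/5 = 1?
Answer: 589/10 ≈ 58.900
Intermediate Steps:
S = -5 (S = -5*1 = -5)
A(K, B) = -5*B
R(x) = 1 (R(x) = 3 + (4 - 1*6) = 3 + (4 - 6) = 3 - 2 = 1)
C(T) = 5*T² (C(T) = --5*T*4*T/4 = -(-20*T)*T/4 = -(-5)*T² = 5*T²)
P(m) = 1/(5 + m) (P(m) = 1/(m + 5*1²) = 1/(m + 5*1) = 1/(m + 5) = 1/(5 + m))
(P(5) - 2)*(-31) = (1/(5 + 5) - 2)*(-31) = (1/10 - 2)*(-31) = (⅒ - 2)*(-31) = -19/10*(-31) = 589/10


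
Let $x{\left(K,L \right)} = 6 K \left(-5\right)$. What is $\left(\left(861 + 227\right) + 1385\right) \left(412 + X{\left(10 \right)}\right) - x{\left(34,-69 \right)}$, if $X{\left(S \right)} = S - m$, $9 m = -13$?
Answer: $\frac{9433783}{9} \approx 1.0482 \cdot 10^{6}$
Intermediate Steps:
$m = - \frac{13}{9}$ ($m = \frac{1}{9} \left(-13\right) = - \frac{13}{9} \approx -1.4444$)
$X{\left(S \right)} = \frac{13}{9} + S$ ($X{\left(S \right)} = S - - \frac{13}{9} = S + \frac{13}{9} = \frac{13}{9} + S$)
$x{\left(K,L \right)} = - 30 K$
$\left(\left(861 + 227\right) + 1385\right) \left(412 + X{\left(10 \right)}\right) - x{\left(34,-69 \right)} = \left(\left(861 + 227\right) + 1385\right) \left(412 + \left(\frac{13}{9} + 10\right)\right) - \left(-30\right) 34 = \left(1088 + 1385\right) \left(412 + \frac{103}{9}\right) - -1020 = 2473 \cdot \frac{3811}{9} + 1020 = \frac{9424603}{9} + 1020 = \frac{9433783}{9}$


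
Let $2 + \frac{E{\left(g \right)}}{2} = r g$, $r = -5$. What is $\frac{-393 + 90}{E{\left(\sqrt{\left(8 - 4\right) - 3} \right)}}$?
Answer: $\frac{303}{14} \approx 21.643$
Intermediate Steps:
$E{\left(g \right)} = -4 - 10 g$ ($E{\left(g \right)} = -4 + 2 \left(- 5 g\right) = -4 - 10 g$)
$\frac{-393 + 90}{E{\left(\sqrt{\left(8 - 4\right) - 3} \right)}} = \frac{-393 + 90}{-4 - 10 \sqrt{\left(8 - 4\right) - 3}} = - \frac{303}{-4 - 10 \sqrt{\left(8 - 4\right) - 3}} = - \frac{303}{-4 - 10 \sqrt{4 - 3}} = - \frac{303}{-4 - 10 \sqrt{1}} = - \frac{303}{-4 - 10} = - \frac{303}{-14} = \left(-303\right) \left(- \frac{1}{14}\right) = \frac{303}{14}$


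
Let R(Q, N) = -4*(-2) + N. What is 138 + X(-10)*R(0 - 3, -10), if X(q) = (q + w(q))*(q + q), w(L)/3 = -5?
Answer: -862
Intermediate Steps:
w(L) = -15 (w(L) = 3*(-5) = -15)
R(Q, N) = 8 + N
X(q) = 2*q*(-15 + q) (X(q) = (q - 15)*(q + q) = (-15 + q)*(2*q) = 2*q*(-15 + q))
138 + X(-10)*R(0 - 3, -10) = 138 + (2*(-10)*(-15 - 10))*(8 - 10) = 138 + (2*(-10)*(-25))*(-2) = 138 + 500*(-2) = 138 - 1000 = -862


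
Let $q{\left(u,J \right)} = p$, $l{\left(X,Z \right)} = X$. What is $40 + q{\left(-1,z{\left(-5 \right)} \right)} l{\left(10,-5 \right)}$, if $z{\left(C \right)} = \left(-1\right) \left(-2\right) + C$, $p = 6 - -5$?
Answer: $150$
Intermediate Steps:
$p = 11$ ($p = 6 + 5 = 11$)
$z{\left(C \right)} = 2 + C$
$q{\left(u,J \right)} = 11$
$40 + q{\left(-1,z{\left(-5 \right)} \right)} l{\left(10,-5 \right)} = 40 + 11 \cdot 10 = 40 + 110 = 150$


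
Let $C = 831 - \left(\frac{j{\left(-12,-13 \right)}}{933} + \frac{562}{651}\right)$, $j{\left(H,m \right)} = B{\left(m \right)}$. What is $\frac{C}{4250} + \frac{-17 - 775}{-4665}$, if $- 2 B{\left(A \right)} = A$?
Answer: $\frac{628306597}{1720918500} \approx 0.3651$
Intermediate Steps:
$B{\left(A \right)} = - \frac{A}{2}$
$j{\left(H,m \right)} = - \frac{m}{2}$
$C = \frac{336137797}{404922}$ ($C = 831 - \left(\frac{\left(- \frac{1}{2}\right) \left(-13\right)}{933} + \frac{562}{651}\right) = 831 - \left(\frac{13}{2} \cdot \frac{1}{933} + 562 \cdot \frac{1}{651}\right) = 831 - \left(\frac{13}{1866} + \frac{562}{651}\right) = 831 - \frac{352385}{404922} = \frac{336137797}{404922} \approx 830.13$)
$\frac{C}{4250} + \frac{-17 - 775}{-4665} = \frac{336137797}{404922 \cdot 4250} + \frac{-17 - 775}{-4665} = \frac{336137797}{404922} \cdot \frac{1}{4250} + \left(-17 - 775\right) \left(- \frac{1}{4665}\right) = \frac{336137797}{1720918500} - - \frac{264}{1555} = \frac{336137797}{1720918500} + \frac{264}{1555} = \frac{628306597}{1720918500}$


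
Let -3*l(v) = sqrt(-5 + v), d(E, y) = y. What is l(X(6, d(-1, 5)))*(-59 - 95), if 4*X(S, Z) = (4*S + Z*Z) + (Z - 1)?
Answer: 77*sqrt(33)/3 ≈ 147.44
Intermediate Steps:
X(S, Z) = -1/4 + S + Z/4 + Z**2/4 (X(S, Z) = ((4*S + Z*Z) + (Z - 1))/4 = ((4*S + Z**2) + (-1 + Z))/4 = ((Z**2 + 4*S) + (-1 + Z))/4 = (-1 + Z + Z**2 + 4*S)/4 = -1/4 + S + Z/4 + Z**2/4)
l(v) = -sqrt(-5 + v)/3
l(X(6, d(-1, 5)))*(-59 - 95) = (-sqrt(-5 + (-1/4 + 6 + (1/4)*5 + (1/4)*5**2))/3)*(-59 - 95) = -sqrt(-5 + (-1/4 + 6 + 5/4 + (1/4)*25))/3*(-154) = -sqrt(-5 + (-1/4 + 6 + 5/4 + 25/4))/3*(-154) = -sqrt(-5 + 53/4)/3*(-154) = -sqrt(33)/6*(-154) = 77*sqrt(33)/3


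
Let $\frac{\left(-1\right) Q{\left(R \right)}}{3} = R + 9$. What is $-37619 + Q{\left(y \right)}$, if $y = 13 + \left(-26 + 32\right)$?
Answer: $-37703$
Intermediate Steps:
$y = 19$ ($y = 13 + 6 = 19$)
$Q{\left(R \right)} = -27 - 3 R$ ($Q{\left(R \right)} = - 3 \left(R + 9\right) = - 3 \left(9 + R\right) = -27 - 3 R$)
$-37619 + Q{\left(y \right)} = -37619 - 84 = -37703$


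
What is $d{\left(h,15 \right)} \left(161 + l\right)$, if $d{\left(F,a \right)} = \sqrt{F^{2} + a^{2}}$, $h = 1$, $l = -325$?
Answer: $- 164 \sqrt{226} \approx -2465.5$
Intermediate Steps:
$d{\left(h,15 \right)} \left(161 + l\right) = \sqrt{1^{2} + 15^{2}} \left(161 - 325\right) = \sqrt{1 + 225} \left(-164\right) = \sqrt{226} \left(-164\right) = - 164 \sqrt{226}$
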